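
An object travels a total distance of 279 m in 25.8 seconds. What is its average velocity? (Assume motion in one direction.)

v_avg = Δd / Δt = 279 / 25.8 = 10.81 m/s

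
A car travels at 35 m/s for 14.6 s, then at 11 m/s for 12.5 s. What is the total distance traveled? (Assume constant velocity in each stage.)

d₁ = v₁t₁ = 35 × 14.6 = 511.0 m
d₂ = v₂t₂ = 11 × 12.5 = 137.5 m
d_total = 511.0 + 137.5 = 648.5 m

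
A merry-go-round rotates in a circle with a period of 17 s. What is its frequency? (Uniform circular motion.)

f = 1/T = 1/17 = 0.0588 Hz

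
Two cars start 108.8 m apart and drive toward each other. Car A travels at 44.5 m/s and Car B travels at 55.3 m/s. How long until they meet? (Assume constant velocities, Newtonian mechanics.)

Combined speed: v_combined = 44.5 + 55.3 = 99.8 m/s
Time to meet: t = d/v_combined = 108.8/99.8 = 1.09 s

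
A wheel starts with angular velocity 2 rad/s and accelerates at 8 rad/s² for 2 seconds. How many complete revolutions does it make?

θ = ω₀t + ½αt² = 2×2 + ½×8×2² = 20.0 rad
Total revolutions = θ/(2π) = 20.0/(2π) = 3.18
Complete revolutions = ⌊3.18⌋ = 3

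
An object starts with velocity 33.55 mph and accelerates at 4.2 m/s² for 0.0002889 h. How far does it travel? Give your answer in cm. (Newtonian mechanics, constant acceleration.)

v₀ = 33.55 mph × 0.44704 = 14.9982 m/s
t = 0.0002889 h × 3600.0 = 1.04004 s
d = v₀ × t + ½ × a × t² = 14.9982 × 1.04004 + 0.5 × 4.2 × 1.04004² = 17.8703 m
d = 17.8703 m / 0.01 = 1787 cm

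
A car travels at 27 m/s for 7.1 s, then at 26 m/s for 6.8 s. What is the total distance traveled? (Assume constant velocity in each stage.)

d₁ = v₁t₁ = 27 × 7.1 = 191.7 m
d₂ = v₂t₂ = 26 × 6.8 = 176.8 m
d_total = 191.7 + 176.8 = 368.5 m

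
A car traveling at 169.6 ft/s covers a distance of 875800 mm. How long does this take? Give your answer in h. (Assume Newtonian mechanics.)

d = 875800 mm × 0.001 = 875.8 m
v = 169.6 ft/s × 0.3048 = 51.6941 m/s
t = d / v = 875.8 / 51.6941 = 16.942 s
t = 16.942 s / 3600.0 = 0.004706 h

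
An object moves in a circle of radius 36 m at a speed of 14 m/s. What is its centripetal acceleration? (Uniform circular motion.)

a_c = v²/r = 14²/36 = 196/36 = 5.44 m/s²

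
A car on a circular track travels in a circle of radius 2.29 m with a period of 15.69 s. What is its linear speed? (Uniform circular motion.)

v = 2πr/T = 2π×2.29/15.69 = 0.92 m/s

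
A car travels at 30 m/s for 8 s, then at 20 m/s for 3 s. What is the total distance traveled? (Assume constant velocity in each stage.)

d₁ = v₁t₁ = 30 × 8 = 240 m
d₂ = v₂t₂ = 20 × 3 = 60 m
d_total = 240 + 60 = 300 m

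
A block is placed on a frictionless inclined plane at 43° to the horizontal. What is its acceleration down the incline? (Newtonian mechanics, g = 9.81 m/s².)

a = g sin(θ) = 9.81 × sin(43°) = 9.81 × 0.682 = 6.69 m/s²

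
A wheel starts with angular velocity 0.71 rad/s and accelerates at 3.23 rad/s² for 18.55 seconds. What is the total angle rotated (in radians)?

θ = ω₀t + ½αt² = 0.71×18.55 + ½×3.23×18.55² = 568.9 rad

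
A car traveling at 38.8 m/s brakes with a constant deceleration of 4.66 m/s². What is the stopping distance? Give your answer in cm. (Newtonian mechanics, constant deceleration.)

d = v₀² / (2a) = 38.8² / (2 × 4.66) = 1505.44 / 9.32 = 161.528 m
d = 161.528 m / 0.01 = 16150 cm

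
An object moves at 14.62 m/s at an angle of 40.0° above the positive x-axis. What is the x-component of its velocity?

vₓ = v cos(θ) = 14.62 × cos(40.0°) = 11.2 m/s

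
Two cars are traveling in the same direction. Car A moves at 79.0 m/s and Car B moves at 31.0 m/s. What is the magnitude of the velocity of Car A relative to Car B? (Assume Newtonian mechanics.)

v_rel = |v_A - v_B| = |79.0 - 31.0| = 48.0 m/s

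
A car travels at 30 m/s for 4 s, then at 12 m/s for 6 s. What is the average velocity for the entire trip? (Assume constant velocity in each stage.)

d₁ = v₁t₁ = 30 × 4 = 120 m
d₂ = v₂t₂ = 12 × 6 = 72 m
d_total = 192 m, t_total = 10 s
v_avg = d_total/t_total = 192/10 = 19.2 m/s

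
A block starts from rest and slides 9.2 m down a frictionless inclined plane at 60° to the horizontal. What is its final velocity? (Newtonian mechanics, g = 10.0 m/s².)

a = g sin(θ) = 10.0 × sin(60°) = 8.6603 m/s²
v = √(2ad) = √(2 × 8.6603 × 9.2) = 12.62 m/s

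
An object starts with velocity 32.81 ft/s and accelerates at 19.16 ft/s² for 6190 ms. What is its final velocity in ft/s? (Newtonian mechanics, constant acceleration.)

v₀ = 32.81 ft/s × 0.3048 = 10.0005 m/s
a = 19.16 ft/s² × 0.3048 = 5.83997 m/s²
t = 6190 ms × 0.001 = 6.19 s
v = v₀ + a × t = 10.0005 + 5.83997 × 6.19 = 46.1499 m/s
v = 46.1499 m/s / 0.3048 = 151.4 ft/s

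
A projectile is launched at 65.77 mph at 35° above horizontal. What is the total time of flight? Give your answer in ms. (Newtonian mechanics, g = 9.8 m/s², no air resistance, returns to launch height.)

v₀ = 65.77 mph × 0.44704 = 29.4018 m/s
T = 2 × v₀ × sin(θ) / g = 2 × 29.4018 × sin(35°) / 9.8 = 2 × 29.4018 × 0.573576 / 9.8 = 3.44167 s
T = 3.44167 s / 0.001 = 3442 ms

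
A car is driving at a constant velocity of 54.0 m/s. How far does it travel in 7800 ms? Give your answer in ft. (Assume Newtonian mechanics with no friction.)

t = 7800 ms × 0.001 = 7.8 s
d = v × t = 54.0 × 7.8 = 421.2 m
d = 421.2 m / 0.3048 = 1382 ft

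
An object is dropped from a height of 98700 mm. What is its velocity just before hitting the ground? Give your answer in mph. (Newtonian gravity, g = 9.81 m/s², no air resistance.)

h = 98700 mm × 0.001 = 98.7 m
v = √(2gh) = √(2 × 9.81 × 98.7) = 44.0056 m/s
v = 44.0056 m/s / 0.44704 = 98.44 mph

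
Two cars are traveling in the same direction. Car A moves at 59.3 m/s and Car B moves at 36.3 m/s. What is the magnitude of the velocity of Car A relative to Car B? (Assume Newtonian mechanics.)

v_rel = |v_A - v_B| = |59.3 - 36.3| = 23.0 m/s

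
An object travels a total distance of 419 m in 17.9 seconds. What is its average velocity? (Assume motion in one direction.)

v_avg = Δd / Δt = 419 / 17.9 = 23.41 m/s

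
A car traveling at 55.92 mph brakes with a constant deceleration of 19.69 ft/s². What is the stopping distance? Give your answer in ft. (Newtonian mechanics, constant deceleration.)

v₀ = 55.92 mph × 0.44704 = 24.9985 m/s
a = 19.69 ft/s² × 0.3048 = 6.00151 m/s²
d = v₀² / (2a) = 24.9985² / (2 × 6.00151) = 624.925 / 12.003 = 52.0641 m
d = 52.0641 m / 0.3048 = 170.8 ft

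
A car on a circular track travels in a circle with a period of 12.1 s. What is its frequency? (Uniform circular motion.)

f = 1/T = 1/12.1 = 0.0826 Hz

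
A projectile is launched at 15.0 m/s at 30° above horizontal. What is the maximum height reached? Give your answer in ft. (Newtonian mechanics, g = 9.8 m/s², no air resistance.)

H = v₀² × sin²(θ) / (2g) = 15.0² × sin(30°)² / (2 × 9.8) = 225.0 × 0.25 / 19.6 = 2.8699 m
H = 2.8699 m / 0.3048 = 9.416 ft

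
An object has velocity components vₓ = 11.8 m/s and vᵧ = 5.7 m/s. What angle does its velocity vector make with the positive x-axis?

θ = arctan(vᵧ/vₓ) = arctan(5.7/11.8) = 25.78°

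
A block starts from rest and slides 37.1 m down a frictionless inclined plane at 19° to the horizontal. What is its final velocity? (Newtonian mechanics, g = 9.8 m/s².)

a = g sin(θ) = 9.8 × sin(19°) = 3.1906 m/s²
v = √(2ad) = √(2 × 3.1906 × 37.1) = 15.39 m/s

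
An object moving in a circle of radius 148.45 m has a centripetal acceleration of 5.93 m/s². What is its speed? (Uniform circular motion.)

v = √(a_c × r) = √(5.93 × 148.45) = 29.67 m/s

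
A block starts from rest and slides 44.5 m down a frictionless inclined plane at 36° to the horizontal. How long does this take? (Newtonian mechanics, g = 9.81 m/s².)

a = g sin(θ) = 9.81 × sin(36°) = 5.7662 m/s²
t = √(2d/a) = √(2 × 44.5 / 5.7662) = 3.93 s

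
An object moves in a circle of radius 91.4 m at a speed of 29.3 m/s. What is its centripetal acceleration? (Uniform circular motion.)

a_c = v²/r = 29.3²/91.4 = 858.49/91.4 = 9.39 m/s²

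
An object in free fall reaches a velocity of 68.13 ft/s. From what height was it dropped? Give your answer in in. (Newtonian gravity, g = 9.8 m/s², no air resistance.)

v = 68.13 ft/s × 0.3048 = 20.766 m/s
h = v² / (2g) = 20.766² / (2 × 9.8) = 22.0014 m
h = 22.0014 m / 0.0254 = 866.2 in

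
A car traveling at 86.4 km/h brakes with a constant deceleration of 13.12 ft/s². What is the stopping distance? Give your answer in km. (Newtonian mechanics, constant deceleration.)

v₀ = 86.4 km/h × 0.2777777777777778 = 24.0 m/s
a = 13.12 ft/s² × 0.3048 = 3.99898 m/s²
d = v₀² / (2a) = 24.0² / (2 × 3.99898) = 576.0 / 7.99796 = 72.0184 m
d = 72.0184 m / 1000.0 = 0.07202 km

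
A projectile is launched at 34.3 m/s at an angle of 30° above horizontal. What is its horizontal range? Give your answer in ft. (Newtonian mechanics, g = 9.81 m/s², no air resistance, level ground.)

R = v₀² × sin(2θ) / g = 34.3² × sin(2 × 30°) / 9.81 = 1176.49 × 0.866025 / 9.81 = 103.86 m
R = 103.86 m / 0.3048 = 340.7 ft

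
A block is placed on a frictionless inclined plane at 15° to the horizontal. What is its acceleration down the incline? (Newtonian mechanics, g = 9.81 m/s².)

a = g sin(θ) = 9.81 × sin(15°) = 9.81 × 0.2588 = 2.54 m/s²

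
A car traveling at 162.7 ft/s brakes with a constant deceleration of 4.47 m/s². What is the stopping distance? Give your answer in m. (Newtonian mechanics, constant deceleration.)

v₀ = 162.7 ft/s × 0.3048 = 49.591 m/s
d = v₀² / (2a) = 49.591² / (2 × 4.47) = 2459.27 / 8.94 = 275.1 m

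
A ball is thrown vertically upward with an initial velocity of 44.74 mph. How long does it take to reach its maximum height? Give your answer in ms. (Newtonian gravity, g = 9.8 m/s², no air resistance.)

v₀ = 44.74 mph × 0.44704 = 20.0006 m/s
t_up = v₀ / g = 20.0006 / 9.8 = 2.04088 s
t_up = 2.04088 s / 0.001 = 2041 ms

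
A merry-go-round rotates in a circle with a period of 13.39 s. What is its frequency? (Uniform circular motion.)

f = 1/T = 1/13.39 = 0.0747 Hz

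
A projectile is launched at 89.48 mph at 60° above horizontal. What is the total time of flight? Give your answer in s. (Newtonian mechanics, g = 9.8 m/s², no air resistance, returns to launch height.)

v₀ = 89.48 mph × 0.44704 = 40.0011 m/s
T = 2 × v₀ × sin(θ) / g = 2 × 40.0011 × sin(60°) / 9.8 = 2 × 40.0011 × 0.866025 / 9.8 = 7.07 s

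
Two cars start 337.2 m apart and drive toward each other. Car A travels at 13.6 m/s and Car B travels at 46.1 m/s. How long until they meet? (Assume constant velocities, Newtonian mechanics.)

Combined speed: v_combined = 13.6 + 46.1 = 59.7 m/s
Time to meet: t = d/v_combined = 337.2/59.7 = 5.65 s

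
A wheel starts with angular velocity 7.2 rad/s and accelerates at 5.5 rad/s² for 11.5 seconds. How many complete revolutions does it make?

θ = ω₀t + ½αt² = 7.2×11.5 + ½×5.5×11.5² = 446.4875 rad
Total revolutions = θ/(2π) = 446.4875/(2π) = 71.06
Complete revolutions = ⌊71.06⌋ = 71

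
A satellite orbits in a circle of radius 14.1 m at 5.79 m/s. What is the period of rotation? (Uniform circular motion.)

T = 2πr/v = 2π×14.1/5.79 = 15.3 s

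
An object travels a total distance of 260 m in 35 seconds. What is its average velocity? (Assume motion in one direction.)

v_avg = Δd / Δt = 260 / 35 = 7.43 m/s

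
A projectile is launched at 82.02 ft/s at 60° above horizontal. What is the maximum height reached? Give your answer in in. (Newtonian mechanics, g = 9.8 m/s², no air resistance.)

v₀ = 82.02 ft/s × 0.3048 = 24.9997 m/s
H = v₀² × sin²(θ) / (2g) = 24.9997² × sin(60°)² / (2 × 9.8) = 624.985 × 0.75 / 19.6 = 23.9152 m
H = 23.9152 m / 0.0254 = 941.5 in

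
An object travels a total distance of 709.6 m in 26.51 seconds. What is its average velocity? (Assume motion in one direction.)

v_avg = Δd / Δt = 709.6 / 26.51 = 26.77 m/s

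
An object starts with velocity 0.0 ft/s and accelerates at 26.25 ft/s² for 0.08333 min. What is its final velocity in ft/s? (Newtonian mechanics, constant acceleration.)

v₀ = 0.0 ft/s × 0.3048 = 0.0 m/s
a = 26.25 ft/s² × 0.3048 = 8.001 m/s²
t = 0.08333 min × 60.0 = 4.9998 s
v = v₀ + a × t = 0.0 + 8.001 × 4.9998 = 40.0034 m/s
v = 40.0034 m/s / 0.3048 = 131.2 ft/s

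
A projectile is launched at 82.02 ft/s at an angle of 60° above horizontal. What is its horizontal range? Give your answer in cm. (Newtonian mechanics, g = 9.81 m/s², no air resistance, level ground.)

v₀ = 82.02 ft/s × 0.3048 = 24.9997 m/s
R = v₀² × sin(2θ) / g = 24.9997² × sin(2 × 60°) / 9.81 = 624.985 × 0.866025 / 9.81 = 55.1736 m
R = 55.1736 m / 0.01 = 5517 cm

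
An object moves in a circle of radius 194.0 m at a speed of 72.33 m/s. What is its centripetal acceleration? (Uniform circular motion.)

a_c = v²/r = 72.33²/194.0 = 5231.6289/194.0 = 26.97 m/s²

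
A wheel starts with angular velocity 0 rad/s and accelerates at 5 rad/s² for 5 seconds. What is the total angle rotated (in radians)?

θ = ω₀t + ½αt² = 0×5 + ½×5×5² = 62.5 rad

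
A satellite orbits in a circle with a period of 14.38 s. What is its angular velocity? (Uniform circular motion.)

ω = 2π/T = 2π/14.38 = 0.4369 rad/s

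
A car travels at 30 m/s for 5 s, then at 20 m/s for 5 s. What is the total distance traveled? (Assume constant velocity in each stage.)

d₁ = v₁t₁ = 30 × 5 = 150 m
d₂ = v₂t₂ = 20 × 5 = 100 m
d_total = 150 + 100 = 250 m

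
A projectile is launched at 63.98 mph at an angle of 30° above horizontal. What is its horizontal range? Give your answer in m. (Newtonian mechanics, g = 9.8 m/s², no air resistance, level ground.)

v₀ = 63.98 mph × 0.44704 = 28.6016 m/s
R = v₀² × sin(2θ) / g = 28.6016² × sin(2 × 30°) / 9.8 = 818.052 × 0.866025 / 9.8 = 72.29 m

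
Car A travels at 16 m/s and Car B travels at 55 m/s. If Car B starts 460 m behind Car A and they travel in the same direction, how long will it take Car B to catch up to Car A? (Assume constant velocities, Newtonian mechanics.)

Relative speed: v_rel = 55 - 16 = 39 m/s
Time to catch: t = d₀/v_rel = 460/39 = 11.79 s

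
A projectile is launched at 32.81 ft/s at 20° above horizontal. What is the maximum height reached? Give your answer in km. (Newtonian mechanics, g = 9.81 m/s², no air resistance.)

v₀ = 32.81 ft/s × 0.3048 = 10.0005 m/s
H = v₀² × sin²(θ) / (2g) = 10.0005² × sin(20°)² / (2 × 9.81) = 100.01 × 0.116978 / 19.62 = 0.596278 m
H = 0.596278 m / 1000.0 = 0.0005963 km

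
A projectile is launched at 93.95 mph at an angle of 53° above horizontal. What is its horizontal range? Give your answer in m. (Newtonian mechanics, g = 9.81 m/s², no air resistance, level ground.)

v₀ = 93.95 mph × 0.44704 = 41.9994 m/s
R = v₀² × sin(2θ) / g = 41.9994² × sin(2 × 53°) / 9.81 = 1763.95 × 0.961262 / 9.81 = 172.8 m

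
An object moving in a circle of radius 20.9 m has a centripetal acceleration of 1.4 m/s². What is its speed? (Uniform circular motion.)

v = √(a_c × r) = √(1.4 × 20.9) = 5.41 m/s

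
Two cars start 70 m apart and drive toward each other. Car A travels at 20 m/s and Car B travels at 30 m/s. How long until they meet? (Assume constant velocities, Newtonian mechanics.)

Combined speed: v_combined = 20 + 30 = 50 m/s
Time to meet: t = d/v_combined = 70/50 = 1.4 s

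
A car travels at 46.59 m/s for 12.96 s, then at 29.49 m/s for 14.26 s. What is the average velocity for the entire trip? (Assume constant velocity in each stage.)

d₁ = v₁t₁ = 46.59 × 12.96 = 603.8064 m
d₂ = v₂t₂ = 29.49 × 14.26 = 420.5274 m
d_total = 1024.3338 m, t_total = 27.22 s
v_avg = d_total/t_total = 1024.3338/27.22 = 37.63 m/s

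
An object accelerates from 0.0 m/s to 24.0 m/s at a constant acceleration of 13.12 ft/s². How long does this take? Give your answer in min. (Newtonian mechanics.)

a = 13.12 ft/s² × 0.3048 = 3.99898 m/s²
t = (v - v₀) / a = (24.0 - 0.0) / 3.99898 = 6.00153 s
t = 6.00153 s / 60.0 = 0.1 min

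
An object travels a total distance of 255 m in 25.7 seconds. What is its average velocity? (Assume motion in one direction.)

v_avg = Δd / Δt = 255 / 25.7 = 9.92 m/s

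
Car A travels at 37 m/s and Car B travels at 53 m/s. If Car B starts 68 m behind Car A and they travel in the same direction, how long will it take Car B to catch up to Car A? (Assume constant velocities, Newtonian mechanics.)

Relative speed: v_rel = 53 - 37 = 16 m/s
Time to catch: t = d₀/v_rel = 68/16 = 4.25 s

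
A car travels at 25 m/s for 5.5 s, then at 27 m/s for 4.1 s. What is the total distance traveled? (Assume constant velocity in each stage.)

d₁ = v₁t₁ = 25 × 5.5 = 137.5 m
d₂ = v₂t₂ = 27 × 4.1 = 110.7 m
d_total = 137.5 + 110.7 = 248.2 m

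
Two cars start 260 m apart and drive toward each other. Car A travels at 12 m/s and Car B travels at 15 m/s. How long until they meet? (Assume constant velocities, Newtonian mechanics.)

Combined speed: v_combined = 12 + 15 = 27 m/s
Time to meet: t = d/v_combined = 260/27 = 9.63 s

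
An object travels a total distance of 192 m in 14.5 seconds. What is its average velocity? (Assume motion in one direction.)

v_avg = Δd / Δt = 192 / 14.5 = 13.24 m/s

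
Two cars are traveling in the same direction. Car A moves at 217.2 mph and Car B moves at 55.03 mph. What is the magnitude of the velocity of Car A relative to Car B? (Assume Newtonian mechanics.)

v_rel = |v_A - v_B| = |217.2 - 55.03| = 162.17 mph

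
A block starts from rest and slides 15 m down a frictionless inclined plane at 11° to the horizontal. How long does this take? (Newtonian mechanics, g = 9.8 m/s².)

a = g sin(θ) = 9.8 × sin(11°) = 1.8699 m/s²
t = √(2d/a) = √(2 × 15 / 1.8699) = 4.01 s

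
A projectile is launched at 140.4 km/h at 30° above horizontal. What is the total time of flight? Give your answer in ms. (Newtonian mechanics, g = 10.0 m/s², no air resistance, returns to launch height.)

v₀ = 140.4 km/h × 0.2777777777777778 = 39.0 m/s
T = 2 × v₀ × sin(θ) / g = 2 × 39.0 × sin(30°) / 10.0 = 2 × 39.0 × 0.5 / 10.0 = 3.9 s
T = 3.9 s / 0.001 = 3900 ms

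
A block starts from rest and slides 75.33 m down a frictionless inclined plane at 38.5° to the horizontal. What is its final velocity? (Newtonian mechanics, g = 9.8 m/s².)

a = g sin(θ) = 9.8 × sin(38.5°) = 6.1006 m/s²
v = √(2ad) = √(2 × 6.1006 × 75.33) = 30.32 m/s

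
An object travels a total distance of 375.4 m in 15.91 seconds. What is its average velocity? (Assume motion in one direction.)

v_avg = Δd / Δt = 375.4 / 15.91 = 23.6 m/s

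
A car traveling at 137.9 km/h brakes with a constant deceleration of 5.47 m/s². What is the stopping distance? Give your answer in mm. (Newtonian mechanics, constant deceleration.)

v₀ = 137.9 km/h × 0.2777777777777778 = 38.3056 m/s
d = v₀² / (2a) = 38.3056² / (2 × 5.47) = 1467.32 / 10.94 = 134.124 m
d = 134.124 m / 0.001 = 134100 mm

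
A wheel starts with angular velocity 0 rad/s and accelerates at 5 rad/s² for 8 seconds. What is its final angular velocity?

ω = ω₀ + αt = 0 + 5 × 8 = 40 rad/s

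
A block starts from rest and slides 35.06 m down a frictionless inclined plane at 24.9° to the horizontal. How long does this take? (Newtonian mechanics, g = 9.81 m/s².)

a = g sin(θ) = 9.81 × sin(24.9°) = 4.1304 m/s²
t = √(2d/a) = √(2 × 35.06 / 4.1304) = 4.12 s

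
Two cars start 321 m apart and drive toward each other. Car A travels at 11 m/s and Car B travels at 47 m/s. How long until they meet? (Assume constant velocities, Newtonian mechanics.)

Combined speed: v_combined = 11 + 47 = 58 m/s
Time to meet: t = d/v_combined = 321/58 = 5.53 s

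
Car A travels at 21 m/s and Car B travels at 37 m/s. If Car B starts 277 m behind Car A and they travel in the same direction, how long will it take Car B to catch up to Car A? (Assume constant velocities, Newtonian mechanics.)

Relative speed: v_rel = 37 - 21 = 16 m/s
Time to catch: t = d₀/v_rel = 277/16 = 17.31 s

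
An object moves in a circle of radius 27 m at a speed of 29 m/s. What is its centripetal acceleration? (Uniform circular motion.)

a_c = v²/r = 29²/27 = 841/27 = 31.15 m/s²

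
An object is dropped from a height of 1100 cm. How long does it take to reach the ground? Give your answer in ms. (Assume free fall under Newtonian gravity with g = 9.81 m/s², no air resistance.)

h = 1100 cm × 0.01 = 11.0 m
t = √(2h/g) = √(2 × 11.0 / 9.81) = 1.49753 s
t = 1.49753 s / 0.001 = 1498 ms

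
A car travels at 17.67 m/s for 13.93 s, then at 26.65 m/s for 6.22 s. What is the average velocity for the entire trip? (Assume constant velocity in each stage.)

d₁ = v₁t₁ = 17.67 × 13.93 = 246.1431 m
d₂ = v₂t₂ = 26.65 × 6.22 = 165.763 m
d_total = 411.9061 m, t_total = 20.15 s
v_avg = d_total/t_total = 411.9061/20.15 = 20.44 m/s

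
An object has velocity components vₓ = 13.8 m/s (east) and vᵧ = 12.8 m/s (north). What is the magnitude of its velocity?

|v| = √(vₓ² + vᵧ²) = √(13.8² + 12.8²) = √(354.28) = 18.82 m/s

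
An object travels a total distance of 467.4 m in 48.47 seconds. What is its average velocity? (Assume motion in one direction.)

v_avg = Δd / Δt = 467.4 / 48.47 = 9.64 m/s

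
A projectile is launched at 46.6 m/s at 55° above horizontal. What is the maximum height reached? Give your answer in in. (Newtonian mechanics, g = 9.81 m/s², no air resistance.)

H = v₀² × sin²(θ) / (2g) = 46.6² × sin(55°)² / (2 × 9.81) = 2171.56 × 0.67101 / 19.62 = 74.268 m
H = 74.268 m / 0.0254 = 2924 in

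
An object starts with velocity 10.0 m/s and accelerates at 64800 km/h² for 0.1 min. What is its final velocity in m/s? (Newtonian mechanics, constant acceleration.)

a = 64800 km/h² × 7.716049382716049e-05 = 5.0 m/s²
t = 0.1 min × 60.0 = 6.0 s
v = v₀ + a × t = 10.0 + 5.0 × 6.0 = 40.0 m/s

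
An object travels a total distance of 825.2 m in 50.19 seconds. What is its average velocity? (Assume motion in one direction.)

v_avg = Δd / Δt = 825.2 / 50.19 = 16.44 m/s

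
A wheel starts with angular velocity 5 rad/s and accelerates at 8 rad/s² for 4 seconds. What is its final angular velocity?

ω = ω₀ + αt = 5 + 8 × 4 = 37 rad/s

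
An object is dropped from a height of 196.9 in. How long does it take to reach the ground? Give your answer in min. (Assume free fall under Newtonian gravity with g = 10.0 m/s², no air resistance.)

h = 196.9 in × 0.0254 = 5.00126 m
t = √(2h/g) = √(2 × 5.00126 / 10.0) = 1.00013 s
t = 1.00013 s / 60.0 = 0.01667 min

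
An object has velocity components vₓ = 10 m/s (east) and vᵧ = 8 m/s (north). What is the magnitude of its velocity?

|v| = √(vₓ² + vᵧ²) = √(10² + 8²) = √(164) = 12.81 m/s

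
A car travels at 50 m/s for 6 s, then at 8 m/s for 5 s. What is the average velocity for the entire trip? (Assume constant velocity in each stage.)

d₁ = v₁t₁ = 50 × 6 = 300 m
d₂ = v₂t₂ = 8 × 5 = 40 m
d_total = 340 m, t_total = 11 s
v_avg = d_total/t_total = 340/11 = 30.91 m/s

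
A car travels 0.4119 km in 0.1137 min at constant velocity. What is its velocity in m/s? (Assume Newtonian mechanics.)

d = 0.4119 km × 1000.0 = 411.9 m
t = 0.1137 min × 60.0 = 6.822 s
v = d / t = 411.9 / 6.822 = 60.38 m/s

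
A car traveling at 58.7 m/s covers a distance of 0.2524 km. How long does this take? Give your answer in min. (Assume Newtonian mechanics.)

d = 0.2524 km × 1000.0 = 252.4 m
t = d / v = 252.4 / 58.7 = 4.29983 s
t = 4.29983 s / 60.0 = 0.07166 min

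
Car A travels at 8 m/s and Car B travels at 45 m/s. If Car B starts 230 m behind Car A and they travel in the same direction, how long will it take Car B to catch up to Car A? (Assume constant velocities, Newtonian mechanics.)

Relative speed: v_rel = 45 - 8 = 37 m/s
Time to catch: t = d₀/v_rel = 230/37 = 6.22 s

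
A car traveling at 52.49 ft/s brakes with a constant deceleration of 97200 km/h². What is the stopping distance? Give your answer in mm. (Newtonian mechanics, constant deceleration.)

v₀ = 52.49 ft/s × 0.3048 = 15.999 m/s
a = 97200 km/h² × 7.716049382716049e-05 = 7.5 m/s²
d = v₀² / (2a) = 15.999² / (2 × 7.5) = 255.968 / 15.0 = 17.0645 m
d = 17.0645 m / 0.001 = 17060 mm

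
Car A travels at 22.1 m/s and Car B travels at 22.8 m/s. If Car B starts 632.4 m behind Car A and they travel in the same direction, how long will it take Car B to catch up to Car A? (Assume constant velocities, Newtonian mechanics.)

Relative speed: v_rel = 22.8 - 22.1 = 0.7 m/s
Time to catch: t = d₀/v_rel = 632.4/0.7 = 903.43 s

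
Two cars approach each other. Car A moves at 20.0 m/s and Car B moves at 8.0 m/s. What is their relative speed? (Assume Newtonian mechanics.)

v_rel = v_A + v_B = 20.0 + 8.0 = 28.0 m/s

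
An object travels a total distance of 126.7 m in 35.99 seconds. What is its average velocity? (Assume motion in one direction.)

v_avg = Δd / Δt = 126.7 / 35.99 = 3.52 m/s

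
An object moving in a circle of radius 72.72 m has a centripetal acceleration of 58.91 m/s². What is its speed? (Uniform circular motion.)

v = √(a_c × r) = √(58.91 × 72.72) = 65.45 m/s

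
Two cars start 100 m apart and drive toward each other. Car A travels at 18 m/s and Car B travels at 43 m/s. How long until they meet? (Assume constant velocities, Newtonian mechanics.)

Combined speed: v_combined = 18 + 43 = 61 m/s
Time to meet: t = d/v_combined = 100/61 = 1.64 s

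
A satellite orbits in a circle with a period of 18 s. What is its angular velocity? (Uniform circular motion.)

ω = 2π/T = 2π/18 = 0.3491 rad/s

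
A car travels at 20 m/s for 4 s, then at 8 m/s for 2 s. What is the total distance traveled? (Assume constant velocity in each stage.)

d₁ = v₁t₁ = 20 × 4 = 80 m
d₂ = v₂t₂ = 8 × 2 = 16 m
d_total = 80 + 16 = 96 m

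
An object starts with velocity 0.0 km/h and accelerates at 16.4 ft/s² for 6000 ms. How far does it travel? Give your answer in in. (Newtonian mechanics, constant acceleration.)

v₀ = 0.0 km/h × 0.2777777777777778 = 0.0 m/s
a = 16.4 ft/s² × 0.3048 = 4.99872 m/s²
t = 6000 ms × 0.001 = 6.0 s
d = v₀ × t + ½ × a × t² = 0.0 × 6.0 + 0.5 × 4.99872 × 6.0² = 89.977 m
d = 89.977 m / 0.0254 = 3542 in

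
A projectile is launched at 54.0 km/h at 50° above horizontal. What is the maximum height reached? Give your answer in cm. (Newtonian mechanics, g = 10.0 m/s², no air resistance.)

v₀ = 54.0 km/h × 0.2777777777777778 = 15.0 m/s
H = v₀² × sin²(θ) / (2g) = 15.0² × sin(50°)² / (2 × 10.0) = 225.0 × 0.586824 / 20.0 = 6.60177 m
H = 6.60177 m / 0.01 = 660.2 cm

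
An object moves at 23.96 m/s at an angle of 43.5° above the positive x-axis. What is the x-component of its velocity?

vₓ = v cos(θ) = 23.96 × cos(43.5°) = 17.38 m/s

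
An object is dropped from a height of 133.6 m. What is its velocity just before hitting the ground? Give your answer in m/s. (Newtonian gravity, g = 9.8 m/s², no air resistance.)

v = √(2gh) = √(2 × 9.8 × 133.6) = 51.17 m/s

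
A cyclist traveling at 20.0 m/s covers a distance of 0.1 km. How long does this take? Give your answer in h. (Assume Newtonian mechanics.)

d = 0.1 km × 1000.0 = 100.0 m
t = d / v = 100.0 / 20.0 = 5.0 s
t = 5.0 s / 3600.0 = 0.001389 h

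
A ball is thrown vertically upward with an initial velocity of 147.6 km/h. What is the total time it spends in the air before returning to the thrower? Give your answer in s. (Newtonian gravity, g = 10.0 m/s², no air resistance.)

v₀ = 147.6 km/h × 0.2777777777777778 = 41.0 m/s
t_total = 2 × v₀ / g = 2 × 41.0 / 10.0 = 8.2 s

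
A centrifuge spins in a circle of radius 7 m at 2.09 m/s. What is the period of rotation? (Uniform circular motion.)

T = 2πr/v = 2π×7/2.09 = 21.04 s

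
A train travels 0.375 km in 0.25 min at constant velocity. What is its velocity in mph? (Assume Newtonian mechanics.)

d = 0.375 km × 1000.0 = 375.0 m
t = 0.25 min × 60.0 = 15.0 s
v = d / t = 375.0 / 15.0 = 25.0 m/s
v = 25.0 m/s / 0.44704 = 55.92 mph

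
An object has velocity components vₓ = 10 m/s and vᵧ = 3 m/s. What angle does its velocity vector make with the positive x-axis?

θ = arctan(vᵧ/vₓ) = arctan(3/10) = 16.7°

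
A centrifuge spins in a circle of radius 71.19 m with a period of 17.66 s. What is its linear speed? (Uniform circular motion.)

v = 2πr/T = 2π×71.19/17.66 = 25.33 m/s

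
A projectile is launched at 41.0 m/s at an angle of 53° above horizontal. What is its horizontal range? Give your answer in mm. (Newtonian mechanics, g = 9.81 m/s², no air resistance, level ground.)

R = v₀² × sin(2θ) / g = 41.0² × sin(2 × 53°) / 9.81 = 1681.0 × 0.961262 / 9.81 = 164.718 m
R = 164.718 m / 0.001 = 164700 mm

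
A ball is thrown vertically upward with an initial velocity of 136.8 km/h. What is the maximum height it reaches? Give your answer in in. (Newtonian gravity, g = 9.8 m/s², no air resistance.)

v₀ = 136.8 km/h × 0.2777777777777778 = 38.0 m/s
h_max = v₀² / (2g) = 38.0² / (2 × 9.8) = 1444.0 / 19.6 = 73.6735 m
h_max = 73.6735 m / 0.0254 = 2901 in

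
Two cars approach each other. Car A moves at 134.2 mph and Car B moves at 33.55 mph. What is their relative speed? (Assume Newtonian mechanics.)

v_rel = v_A + v_B = 134.2 + 33.55 = 167.75 mph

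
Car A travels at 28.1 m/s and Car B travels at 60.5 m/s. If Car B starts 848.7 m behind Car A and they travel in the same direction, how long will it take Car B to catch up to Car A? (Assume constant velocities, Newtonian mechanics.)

Relative speed: v_rel = 60.5 - 28.1 = 32.4 m/s
Time to catch: t = d₀/v_rel = 848.7/32.4 = 26.19 s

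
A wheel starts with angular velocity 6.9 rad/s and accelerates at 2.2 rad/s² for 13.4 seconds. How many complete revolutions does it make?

θ = ω₀t + ½αt² = 6.9×13.4 + ½×2.2×13.4² = 289.976 rad
Total revolutions = θ/(2π) = 289.976/(2π) = 46.15
Complete revolutions = ⌊46.15⌋ = 46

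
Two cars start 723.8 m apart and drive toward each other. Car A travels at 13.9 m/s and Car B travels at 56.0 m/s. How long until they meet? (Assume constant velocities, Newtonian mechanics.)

Combined speed: v_combined = 13.9 + 56.0 = 69.9 m/s
Time to meet: t = d/v_combined = 723.8/69.9 = 10.35 s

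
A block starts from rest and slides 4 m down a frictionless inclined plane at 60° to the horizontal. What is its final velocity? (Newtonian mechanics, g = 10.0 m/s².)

a = g sin(θ) = 10.0 × sin(60°) = 8.6603 m/s²
v = √(2ad) = √(2 × 8.6603 × 4) = 8.32 m/s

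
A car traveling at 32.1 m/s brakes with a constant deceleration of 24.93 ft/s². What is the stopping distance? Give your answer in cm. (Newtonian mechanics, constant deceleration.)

a = 24.93 ft/s² × 0.3048 = 7.59866 m/s²
d = v₀² / (2a) = 32.1² / (2 × 7.59866) = 1030.41 / 15.1973 = 67.8022 m
d = 67.8022 m / 0.01 = 6780 cm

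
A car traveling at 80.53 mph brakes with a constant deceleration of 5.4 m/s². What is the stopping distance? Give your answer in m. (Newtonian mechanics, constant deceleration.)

v₀ = 80.53 mph × 0.44704 = 36.0001 m/s
d = v₀² / (2a) = 36.0001² / (2 × 5.4) = 1296.01 / 10.8 = 120.0 m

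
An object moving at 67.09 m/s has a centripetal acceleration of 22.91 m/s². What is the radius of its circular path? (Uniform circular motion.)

r = v²/a_c = 67.09²/22.91 = 196.47 m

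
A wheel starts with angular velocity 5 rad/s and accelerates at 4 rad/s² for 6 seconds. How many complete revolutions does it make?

θ = ω₀t + ½αt² = 5×6 + ½×4×6² = 102.0 rad
Total revolutions = θ/(2π) = 102.0/(2π) = 16.23
Complete revolutions = ⌊16.23⌋ = 16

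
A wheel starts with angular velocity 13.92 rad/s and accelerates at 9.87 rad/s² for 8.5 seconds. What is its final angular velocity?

ω = ω₀ + αt = 13.92 + 9.87 × 8.5 = 97.81 rad/s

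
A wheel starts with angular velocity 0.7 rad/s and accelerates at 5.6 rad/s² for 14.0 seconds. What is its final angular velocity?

ω = ω₀ + αt = 0.7 + 5.6 × 14.0 = 79.1 rad/s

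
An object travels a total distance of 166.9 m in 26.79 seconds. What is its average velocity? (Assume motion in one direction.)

v_avg = Δd / Δt = 166.9 / 26.79 = 6.23 m/s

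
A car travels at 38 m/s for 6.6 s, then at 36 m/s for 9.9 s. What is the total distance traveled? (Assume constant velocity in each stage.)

d₁ = v₁t₁ = 38 × 6.6 = 250.8 m
d₂ = v₂t₂ = 36 × 9.9 = 356.4 m
d_total = 250.8 + 356.4 = 607.2 m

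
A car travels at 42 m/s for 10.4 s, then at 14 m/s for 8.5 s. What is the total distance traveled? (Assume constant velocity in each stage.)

d₁ = v₁t₁ = 42 × 10.4 = 436.8 m
d₂ = v₂t₂ = 14 × 8.5 = 119.0 m
d_total = 436.8 + 119.0 = 555.8 m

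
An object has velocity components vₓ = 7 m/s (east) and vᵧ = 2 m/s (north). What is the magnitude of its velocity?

|v| = √(vₓ² + vᵧ²) = √(7² + 2²) = √(53) = 7.28 m/s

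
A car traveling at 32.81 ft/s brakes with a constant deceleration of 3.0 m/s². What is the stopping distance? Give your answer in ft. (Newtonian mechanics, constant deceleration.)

v₀ = 32.81 ft/s × 0.3048 = 10.0005 m/s
d = v₀² / (2a) = 10.0005² / (2 × 3.0) = 100.01 / 6.0 = 16.6683 m
d = 16.6683 m / 0.3048 = 54.69 ft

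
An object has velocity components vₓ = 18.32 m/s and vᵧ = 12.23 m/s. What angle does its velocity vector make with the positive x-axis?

θ = arctan(vᵧ/vₓ) = arctan(12.23/18.32) = 33.73°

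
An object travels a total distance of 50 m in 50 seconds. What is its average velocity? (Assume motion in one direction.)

v_avg = Δd / Δt = 50 / 50 = 1.0 m/s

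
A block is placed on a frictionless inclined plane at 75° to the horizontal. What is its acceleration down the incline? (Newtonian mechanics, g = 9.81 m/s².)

a = g sin(θ) = 9.81 × sin(75°) = 9.81 × 0.9659 = 9.48 m/s²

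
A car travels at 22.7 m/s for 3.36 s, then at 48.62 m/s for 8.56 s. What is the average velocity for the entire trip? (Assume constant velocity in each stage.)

d₁ = v₁t₁ = 22.7 × 3.36 = 76.272 m
d₂ = v₂t₂ = 48.62 × 8.56 = 416.1872 m
d_total = 492.4592 m, t_total = 11.92 s
v_avg = d_total/t_total = 492.4592/11.92 = 41.31 m/s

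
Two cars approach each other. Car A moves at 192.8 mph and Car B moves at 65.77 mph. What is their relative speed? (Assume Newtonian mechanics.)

v_rel = v_A + v_B = 192.8 + 65.77 = 258.57 mph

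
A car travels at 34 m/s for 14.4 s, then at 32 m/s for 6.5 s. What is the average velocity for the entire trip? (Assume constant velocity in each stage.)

d₁ = v₁t₁ = 34 × 14.4 = 489.6 m
d₂ = v₂t₂ = 32 × 6.5 = 208.0 m
d_total = 697.6 m, t_total = 20.9 s
v_avg = d_total/t_total = 697.6/20.9 = 33.38 m/s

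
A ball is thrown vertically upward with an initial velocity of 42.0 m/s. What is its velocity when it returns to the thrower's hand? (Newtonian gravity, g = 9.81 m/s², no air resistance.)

By conservation of energy (no air resistance), the ball returns to the throw height with the same speed as launch, but directed downward.
|v_ground| = v₀ = 42.0 m/s
v_ground = 42.0 m/s (downward)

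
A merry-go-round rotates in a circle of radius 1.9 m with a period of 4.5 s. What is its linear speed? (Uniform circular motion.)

v = 2πr/T = 2π×1.9/4.5 = 2.65 m/s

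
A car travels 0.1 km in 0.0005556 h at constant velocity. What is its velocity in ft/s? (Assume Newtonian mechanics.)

d = 0.1 km × 1000.0 = 100.0 m
t = 0.0005556 h × 3600.0 = 2.00016 s
v = d / t = 100.0 / 2.00016 = 49.996 m/s
v = 49.996 m/s / 0.3048 = 164.0 ft/s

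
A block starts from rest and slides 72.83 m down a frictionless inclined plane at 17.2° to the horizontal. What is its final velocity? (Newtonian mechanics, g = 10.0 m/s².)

a = g sin(θ) = 10.0 × sin(17.2°) = 2.9571 m/s²
v = √(2ad) = √(2 × 2.9571 × 72.83) = 20.75 m/s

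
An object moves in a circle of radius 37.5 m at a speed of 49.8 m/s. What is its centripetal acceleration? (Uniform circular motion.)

a_c = v²/r = 49.8²/37.5 = 2480.04/37.5 = 66.13 m/s²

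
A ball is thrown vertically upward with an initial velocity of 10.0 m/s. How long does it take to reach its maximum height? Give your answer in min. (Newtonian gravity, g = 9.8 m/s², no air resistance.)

t_up = v₀ / g = 10.0 / 9.8 = 1.02041 s
t_up = 1.02041 s / 60.0 = 0.01701 min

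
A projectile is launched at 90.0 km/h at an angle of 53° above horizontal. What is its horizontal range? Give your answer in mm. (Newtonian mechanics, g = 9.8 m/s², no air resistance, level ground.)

v₀ = 90.0 km/h × 0.2777777777777778 = 25.0 m/s
R = v₀² × sin(2θ) / g = 25.0² × sin(2 × 53°) / 9.8 = 625.0 × 0.961262 / 9.8 = 61.305 m
R = 61.305 m / 0.001 = 61300 mm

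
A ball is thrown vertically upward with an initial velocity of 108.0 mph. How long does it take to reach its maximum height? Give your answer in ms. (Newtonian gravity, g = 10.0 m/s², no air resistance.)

v₀ = 108.0 mph × 0.44704 = 48.2803 m/s
t_up = v₀ / g = 48.2803 / 10.0 = 4.82803 s
t_up = 4.82803 s / 0.001 = 4828 ms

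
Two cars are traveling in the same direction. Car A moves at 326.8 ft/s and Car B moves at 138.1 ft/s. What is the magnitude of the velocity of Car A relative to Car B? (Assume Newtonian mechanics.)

v_rel = |v_A - v_B| = |326.8 - 138.1| = 188.7 ft/s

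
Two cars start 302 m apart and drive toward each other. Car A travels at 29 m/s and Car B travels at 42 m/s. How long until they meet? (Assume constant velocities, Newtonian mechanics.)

Combined speed: v_combined = 29 + 42 = 71 m/s
Time to meet: t = d/v_combined = 302/71 = 4.25 s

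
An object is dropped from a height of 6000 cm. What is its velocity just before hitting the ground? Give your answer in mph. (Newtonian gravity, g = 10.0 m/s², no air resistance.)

h = 6000 cm × 0.01 = 60.0 m
v = √(2gh) = √(2 × 10.0 × 60.0) = 34.641 m/s
v = 34.641 m/s / 0.44704 = 77.49 mph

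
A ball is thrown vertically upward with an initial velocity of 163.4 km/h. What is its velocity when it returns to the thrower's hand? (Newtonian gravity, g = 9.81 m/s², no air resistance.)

By conservation of energy (no air resistance), the ball returns to the throw height with the same speed as launch, but directed downward.
|v_ground| = v₀ = 163.4 km/h
v_ground = 163.4 km/h (downward)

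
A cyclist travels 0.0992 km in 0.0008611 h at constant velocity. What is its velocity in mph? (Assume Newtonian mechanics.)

d = 0.0992 km × 1000.0 = 99.2 m
t = 0.0008611 h × 3600.0 = 3.09996 s
v = d / t = 99.2 / 3.09996 = 32.0004 m/s
v = 32.0004 m/s / 0.44704 = 71.58 mph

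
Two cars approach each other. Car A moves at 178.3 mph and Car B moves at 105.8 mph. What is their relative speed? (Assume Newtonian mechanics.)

v_rel = v_A + v_B = 178.3 + 105.8 = 284.1 mph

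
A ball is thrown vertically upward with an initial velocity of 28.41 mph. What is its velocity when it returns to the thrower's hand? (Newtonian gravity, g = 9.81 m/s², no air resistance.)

By conservation of energy (no air resistance), the ball returns to the throw height with the same speed as launch, but directed downward.
|v_ground| = v₀ = 28.41 mph
v_ground = 28.41 mph (downward)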